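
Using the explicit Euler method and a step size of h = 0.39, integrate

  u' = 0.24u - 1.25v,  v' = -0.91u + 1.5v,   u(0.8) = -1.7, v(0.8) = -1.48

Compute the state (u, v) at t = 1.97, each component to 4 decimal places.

0.7180, -3.5975

Euler on (u,v): u_{n+1} = u_n + h·u', v_{n+1} = v_n + h·v'.
0.800000: (-1.700000, -1.480000); f=(1.442000, -0.673000) → (-1.137620, -1.742470)
1.190000: (-1.137620, -1.742470); f=(1.905059, -1.578471) → (-0.394647, -2.358074)
1.580000: (-0.394647, -2.358074); f=(2.852877, -3.177982) → (0.717975, -3.597486)
(u(1.97), v(1.97)) ≈ (0.7180, -3.5975)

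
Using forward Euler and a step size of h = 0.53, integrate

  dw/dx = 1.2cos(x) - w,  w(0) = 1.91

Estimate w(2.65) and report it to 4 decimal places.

-0.1372

Euler: w_{n+1} = w_n + h·f(x_n, w_n).
x=0.000000, w=1.910000: f=-0.710000 → w ← 1.910000 + 0.53·(-0.710000) = 1.533700
x=0.530000, w=1.533700: f=-0.498332 → w ← 1.533700 + 0.53·(-0.498332) = 1.269584
x=1.060000, w=1.269584: f=-0.682938 → w ← 1.269584 + 0.53·(-0.682938) = 0.907627
x=1.590000, w=0.907627: f=-0.930670 → w ← 0.907627 + 0.53·(-0.930670) = 0.414372
x=2.120000, w=0.414372: f=-1.040782 → w ← 0.414372 + 0.53·(-1.040782) = -0.137242
w(2.65) ≈ -0.1372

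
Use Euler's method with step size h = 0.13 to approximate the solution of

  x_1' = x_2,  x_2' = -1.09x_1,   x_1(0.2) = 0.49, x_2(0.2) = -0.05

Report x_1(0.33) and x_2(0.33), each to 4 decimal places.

Euler on (x_1,x_2): x_1_{n+1} = x_1_n + h·x_1', x_2_{n+1} = x_2_n + h·x_2'.
0.200000: (0.490000, -0.050000); f=(-0.050000, -0.534100) → (0.483500, -0.119433)
(x_1(0.33), x_2(0.33)) ≈ (0.4835, -0.1194)

0.4835, -0.1194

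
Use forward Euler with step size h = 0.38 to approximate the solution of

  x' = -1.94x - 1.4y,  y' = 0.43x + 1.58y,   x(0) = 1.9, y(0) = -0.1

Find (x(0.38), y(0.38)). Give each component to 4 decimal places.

0.5525, 0.1504

Euler on (x,y): x_{n+1} = x_n + h·x', y_{n+1} = y_n + h·y'.
0.000000: (1.900000, -0.100000); f=(-3.546000, 0.659000) → (0.552520, 0.150420)
(x(0.38), y(0.38)) ≈ (0.5525, 0.1504)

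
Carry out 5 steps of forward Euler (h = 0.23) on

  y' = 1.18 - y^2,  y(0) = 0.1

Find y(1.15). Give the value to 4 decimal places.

Euler: y_{n+1} = y_n + h·f(x_n, y_n).
x=0.000000, y=0.100000: f=1.170000 → y ← 0.100000 + 0.23·1.170000 = 0.369100
x=0.230000, y=0.369100: f=1.043765 → y ← 0.369100 + 0.23·1.043765 = 0.609166
x=0.460000, y=0.609166: f=0.808917 → y ← 0.609166 + 0.23·0.808917 = 0.795217
x=0.690000, y=0.795217: f=0.547630 → y ← 0.795217 + 0.23·0.547630 = 0.921172
x=0.920000, y=0.921172: f=0.331443 → y ← 0.921172 + 0.23·0.331443 = 0.997404
y(1.15) ≈ 0.9974

0.9974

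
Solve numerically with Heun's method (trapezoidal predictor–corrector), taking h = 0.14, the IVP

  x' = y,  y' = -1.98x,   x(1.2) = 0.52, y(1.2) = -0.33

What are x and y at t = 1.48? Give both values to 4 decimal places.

0.3892, -0.5872

Heun on (x,y): k1 = f(t_n, state_n); k2 = f(t_n + h, state_n + h·k1); state_{n+1} = state_n + (h/2)·(k1 + k2).
1.200000: (0.520000, -0.330000)
  k1 = (-0.330000, -1.029600)
  predictor → (0.473800, -0.474144)
  k2 = (-0.474144, -0.938124)
  → (0.463710, -0.467741)
1.340000: (0.463710, -0.467741)
  k1 = (-0.467741, -0.918146)
  predictor → (0.398226, -0.596281)
  k2 = (-0.596281, -0.788488)
  → (0.389228, -0.587205)
(x(1.48), y(1.48)) ≈ (0.3892, -0.5872)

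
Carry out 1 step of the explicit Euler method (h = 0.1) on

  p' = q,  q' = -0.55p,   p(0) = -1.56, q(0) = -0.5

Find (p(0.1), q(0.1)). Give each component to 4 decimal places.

-1.6100, -0.4142

Euler on (p,q): p_{n+1} = p_n + h·p', q_{n+1} = q_n + h·q'.
0.000000: (-1.560000, -0.500000); f=(-0.500000, 0.858000) → (-1.610000, -0.414200)
(p(0.1), q(0.1)) ≈ (-1.6100, -0.4142)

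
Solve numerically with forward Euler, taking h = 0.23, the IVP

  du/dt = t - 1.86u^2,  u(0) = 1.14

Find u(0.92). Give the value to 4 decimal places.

0.5481

Euler: u_{n+1} = u_n + h·f(t_n, u_n).
t=0.000000, u=1.140000: f=-2.417256 → u ← 1.140000 + 0.23·(-2.417256) = 0.584031
t=0.230000, u=0.584031: f=-0.404432 → u ← 0.584031 + 0.23·(-0.404432) = 0.491012
t=0.460000, u=0.491012: f=0.011568 → u ← 0.491012 + 0.23·0.011568 = 0.493672
t=0.690000, u=0.493672: f=0.236695 → u ← 0.493672 + 0.23·0.236695 = 0.548112
u(0.92) ≈ 0.5481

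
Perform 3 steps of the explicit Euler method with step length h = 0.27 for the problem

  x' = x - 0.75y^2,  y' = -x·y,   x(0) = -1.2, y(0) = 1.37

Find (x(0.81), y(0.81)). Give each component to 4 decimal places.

Euler on (x,y): x_{n+1} = x_n + h·x', y_{n+1} = y_n + h·y'.
0.000000: (-1.200000, 1.370000); f=(-2.607675, 1.644000) → (-1.904072, 1.813880)
0.270000: (-1.904072, 1.813880); f=(-4.371693, 3.453759) → (-3.084429, 2.746395)
0.540000: (-3.084429, 2.746395); f=(-8.741443, 8.471061) → (-5.444619, 5.033581)
(x(0.81), y(0.81)) ≈ (-5.4446, 5.0336)

-5.4446, 5.0336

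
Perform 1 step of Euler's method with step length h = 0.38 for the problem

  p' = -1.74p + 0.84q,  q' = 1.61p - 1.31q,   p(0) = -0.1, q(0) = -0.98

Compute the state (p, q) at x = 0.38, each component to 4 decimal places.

-0.3467, -0.5533

Euler on (p,q): p_{n+1} = p_n + h·p', q_{n+1} = q_n + h·q'.
0.000000: (-0.100000, -0.980000); f=(-0.649200, 1.122800) → (-0.346696, -0.553336)
(p(0.38), q(0.38)) ≈ (-0.3467, -0.5533)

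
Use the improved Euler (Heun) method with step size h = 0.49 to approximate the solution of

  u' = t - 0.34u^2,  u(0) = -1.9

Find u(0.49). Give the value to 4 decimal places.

Heun: k1 = f(t_n, u_n); k2 = f(t_n + h, u_n + h·k1); u_{n+1} = u_n + (h/2)·(k1 + k2).
t=0.000000, u=-1.900000:
  k1 = f(0.000000, -1.900000) = -1.227400
  k2 = f(0.490000, -2.501426) = -1.637425
  u ← -1.900000 + (0.49/2)·(-1.227400 + (-1.637425)) = -2.601882
u(0.49) ≈ -2.6019

-2.6019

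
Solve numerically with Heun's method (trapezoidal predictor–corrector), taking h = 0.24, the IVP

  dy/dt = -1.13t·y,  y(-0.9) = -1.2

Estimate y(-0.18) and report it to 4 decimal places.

-1.8559

Heun: k1 = f(t_n, y_n); k2 = f(t_n + h, y_n + h·k1); y_{n+1} = y_n + (h/2)·(k1 + k2).
t=-0.900000, y=-1.200000:
  k1 = f(-0.900000, -1.200000) = -1.220400
  k2 = f(-0.660000, -1.492896) = -1.113402
  y ← -1.200000 + (0.24/2)·(-1.220400 + (-1.113402)) = -1.480056
t=-0.660000, y=-1.480056:
  k1 = f(-0.660000, -1.480056) = -1.103826
  k2 = f(-0.420000, -1.744974) = -0.828165
  y ← -1.480056 + (0.24/2)·(-1.103826 + (-0.828165)) = -1.711895
t=-0.420000, y=-1.711895:
  k1 = f(-0.420000, -1.711895) = -0.812465
  k2 = f(-0.180000, -1.906887) = -0.387861
  y ← -1.711895 + (0.24/2)·(-0.812465 + (-0.387861)) = -1.855934
y(-0.18) ≈ -1.8559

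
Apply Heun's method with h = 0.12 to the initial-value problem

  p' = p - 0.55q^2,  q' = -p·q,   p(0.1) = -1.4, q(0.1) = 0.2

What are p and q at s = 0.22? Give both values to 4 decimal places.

Heun on (p,q): k1 = f(s_n, state_n); k2 = f(s_n + h, state_n + h·k1); state_{n+1} = state_n + (h/2)·(k1 + k2).
0.100000: (-1.400000, 0.200000)
  k1 = (-1.422000, 0.280000)
  predictor → (-1.570640, 0.233600)
  k2 = (-1.600653, 0.366902)
  → (-1.581359, 0.238814)
(p(0.22), q(0.22)) ≈ (-1.5814, 0.2388)

-1.5814, 0.2388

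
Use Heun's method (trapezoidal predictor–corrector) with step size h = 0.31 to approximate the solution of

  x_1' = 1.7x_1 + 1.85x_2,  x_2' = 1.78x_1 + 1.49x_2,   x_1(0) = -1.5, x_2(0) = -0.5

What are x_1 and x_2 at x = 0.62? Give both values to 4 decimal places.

-7.5728, -6.2366

Heun on (x_1,x_2): k1 = f(x_n, state_n); k2 = f(x_n + h, state_n + h·k1); state_{n+1} = state_n + (h/2)·(k1 + k2).
0.000000: (-1.500000, -0.500000)
  k1 = (-3.475000, -3.415000)
  predictor → (-2.577250, -1.558650)
  k2 = (-7.264827, -6.909894)
  → (-3.164673, -2.100358)
0.310000: (-3.164673, -2.100358)
  k1 = (-9.265608, -8.762653)
  predictor → (-6.037012, -4.816781)
  k2 = (-19.173964, -17.922884)
  → (-7.572807, -6.236617)
(x_1(0.62), x_2(0.62)) ≈ (-7.5728, -6.2366)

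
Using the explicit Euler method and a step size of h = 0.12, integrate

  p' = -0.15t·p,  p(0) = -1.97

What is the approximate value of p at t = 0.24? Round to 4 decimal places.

Euler: p_{n+1} = p_n + h·f(t_n, p_n).
t=0.000000, p=-1.970000: f=0.000000 → p ← -1.970000 + 0.12·0.000000 = -1.970000
t=0.120000, p=-1.970000: f=0.035460 → p ← -1.970000 + 0.12·0.035460 = -1.965745
p(0.24) ≈ -1.9657

-1.9657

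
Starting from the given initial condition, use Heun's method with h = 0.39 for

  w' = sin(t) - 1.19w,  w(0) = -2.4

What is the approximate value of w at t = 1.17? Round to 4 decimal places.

-0.2422

Heun: k1 = f(t_n, w_n); k2 = f(t_n + h, w_n + h·k1); w_{n+1} = w_n + (h/2)·(k1 + k2).
t=0.000000, w=-2.400000:
  k1 = f(0.000000, -2.400000) = 2.856000
  k2 = f(0.390000, -1.286160) = 1.910719
  w ← -2.400000 + (0.39/2)·(2.856000 + 1.910719) = -1.470490
t=0.390000, w=-1.470490:
  k1 = f(0.390000, -1.470490) = 2.130071
  k2 = f(0.780000, -0.639762) = 1.464596
  w ← -1.470490 + (0.39/2)·(2.130071 + 1.464596) = -0.769530
t=0.780000, w=-0.769530:
  k1 = f(0.780000, -0.769530) = 1.619020
  k2 = f(1.170000, -0.138112) = 1.085104
  w ← -0.769530 + (0.39/2)·(1.619020 + 1.085104) = -0.242226
w(1.17) ≈ -0.2422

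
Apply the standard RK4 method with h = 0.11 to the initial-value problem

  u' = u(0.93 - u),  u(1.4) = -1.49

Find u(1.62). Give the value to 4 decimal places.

RK4: k1 = f(x_n, u_n); k2 = f(x_n + h/2, u_n + (h/2)·k1); k3 = f(x_n + h/2, u_n + (h/2)·k2); k4 = f(x_n + h, u_n + h·k3); u_{n+1} = u_n + (h/6)·(k1 + 2k2 + 2k3 + k4).
x=1.400000, u=-1.490000:
  k1 = f(1.400000, -1.490000) = -3.605800
  k2 = f(1.455000, -1.688319) = -4.420558
  k3 = f(1.455000, -1.733131) = -4.615553
  k4 = f(1.510000, -1.997711) = -5.848720
  u ← -1.490000 + (0.11/6)·(k1 + 2k2 + 2k3 + k4) = -1.994657
x=1.510000, u=-1.994657:
  k1 = f(1.510000, -1.994657) = -5.833687
  k2 = f(1.565000, -2.315510) = -7.515009
  k3 = f(1.565000, -2.407982) = -8.037803
  k4 = f(1.620000, -2.878815) = -10.964876
  u ← -1.994657 + (0.11/6)·(k1 + 2k2 + 2k3 + k4) = -2.872900
u(1.62) ≈ -2.8729

-2.8729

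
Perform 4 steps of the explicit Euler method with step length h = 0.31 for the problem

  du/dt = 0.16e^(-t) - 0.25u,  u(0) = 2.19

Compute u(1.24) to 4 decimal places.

1.7001

Euler: u_{n+1} = u_n + h·f(t_n, u_n).
t=0.000000, u=2.190000: f=-0.387500 → u ← 2.190000 + 0.31·(-0.387500) = 2.069875
t=0.310000, u=2.069875: f=-0.400117 → u ← 2.069875 + 0.31·(-0.400117) = 1.945839
t=0.620000, u=1.945839: f=-0.400389 → u ← 1.945839 + 0.31·(-0.400389) = 1.821718
t=0.930000, u=1.821718: f=-0.392301 → u ← 1.821718 + 0.31·(-0.392301) = 1.700105
u(1.24) ≈ 1.7001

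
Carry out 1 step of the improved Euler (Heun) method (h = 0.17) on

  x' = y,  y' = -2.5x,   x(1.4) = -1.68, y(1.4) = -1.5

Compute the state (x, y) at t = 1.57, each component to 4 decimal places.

Heun on (x,y): k1 = f(t_n, state_n); k2 = f(t_n + h, state_n + h·k1); state_{n+1} = state_n + (h/2)·(k1 + k2).
1.400000: (-1.680000, -1.500000)
  k1 = (-1.500000, 4.200000)
  predictor → (-1.935000, -0.786000)
  k2 = (-0.786000, 4.837500)
  → (-1.874310, -0.731812)
(x(1.57), y(1.57)) ≈ (-1.8743, -0.7318)

-1.8743, -0.7318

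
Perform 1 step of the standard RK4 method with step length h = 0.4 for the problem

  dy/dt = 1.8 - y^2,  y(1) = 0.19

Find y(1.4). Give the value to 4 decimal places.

RK4: k1 = f(t_n, y_n); k2 = f(t_n + h/2, y_n + (h/2)·k1); k3 = f(t_n + h/2, y_n + (h/2)·k2); k4 = f(t_n + h, y_n + h·k3); y_{n+1} = y_n + (h/6)·(k1 + 2k2 + 2k3 + k4).
t=1.000000, y=0.190000:
  k1 = f(1.000000, 0.190000) = 1.763900
  k2 = f(1.200000, 0.542780) = 1.505390
  k3 = f(1.200000, 0.491078) = 1.558842
  k4 = f(1.400000, 0.813537) = 1.138158
  y ← 0.190000 + (0.4/6)·(k1 + 2k2 + 2k3 + k4) = 0.792035
y(1.4) ≈ 0.7920

0.7920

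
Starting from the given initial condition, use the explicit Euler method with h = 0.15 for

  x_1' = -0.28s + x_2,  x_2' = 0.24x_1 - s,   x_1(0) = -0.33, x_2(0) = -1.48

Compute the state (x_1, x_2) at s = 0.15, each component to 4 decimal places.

Euler on (x_1,x_2): x_1_{n+1} = x_1_n + h·x_1', x_2_{n+1} = x_2_n + h·x_2'.
0.000000: (-0.330000, -1.480000); f=(-1.480000, -0.079200) → (-0.552000, -1.491880)
(x_1(0.15), x_2(0.15)) ≈ (-0.5520, -1.4919)

-0.5520, -1.4919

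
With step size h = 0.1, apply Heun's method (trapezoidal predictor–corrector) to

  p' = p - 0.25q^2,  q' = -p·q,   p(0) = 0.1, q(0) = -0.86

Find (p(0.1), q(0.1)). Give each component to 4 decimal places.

0.0913, -0.8518

Heun on (p,q): k1 = f(t_n, state_n); k2 = f(t_n + h, state_n + h·k1); state_{n+1} = state_n + (h/2)·(k1 + k2).
0.000000: (0.100000, -0.860000)
  k1 = (-0.084900, 0.086000)
  predictor → (0.091510, -0.851400)
  k2 = (-0.089710, 0.077912)
  → (0.091269, -0.851804)
(p(0.1), q(0.1)) ≈ (0.0913, -0.8518)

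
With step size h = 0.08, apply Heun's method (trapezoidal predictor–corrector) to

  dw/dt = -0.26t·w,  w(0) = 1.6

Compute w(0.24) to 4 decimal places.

Heun: k1 = f(t_n, w_n); k2 = f(t_n + h, w_n + h·k1); w_{n+1} = w_n + (h/2)·(k1 + k2).
t=0.000000, w=1.600000:
  k1 = f(0.000000, 1.600000) = 0.000000
  k2 = f(0.080000, 1.600000) = -0.033280
  w ← 1.600000 + (0.08/2)·(0.000000 + (-0.033280)) = 1.598669
t=0.080000, w=1.598669:
  k1 = f(0.080000, 1.598669) = -0.033252
  k2 = f(0.160000, 1.596009) = -0.066394
  w ← 1.598669 + (0.08/2)·(-0.033252 + (-0.066394)) = 1.594683
t=0.160000, w=1.594683:
  k1 = f(0.160000, 1.594683) = -0.066339
  k2 = f(0.240000, 1.589376) = -0.099177
  w ← 1.594683 + (0.08/2)·(-0.066339 + (-0.099177)) = 1.588062
w(0.24) ≈ 1.5881

1.5881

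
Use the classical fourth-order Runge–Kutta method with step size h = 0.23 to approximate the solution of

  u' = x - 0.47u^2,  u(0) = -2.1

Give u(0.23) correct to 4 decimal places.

-2.6846

RK4: k1 = f(x_n, u_n); k2 = f(x_n + h/2, u_n + (h/2)·k1); k3 = f(x_n + h/2, u_n + (h/2)·k2); k4 = f(x_n + h, u_n + h·k3); u_{n+1} = u_n + (h/6)·(k1 + 2k2 + 2k3 + k4).
x=0.000000, u=-2.100000:
  k1 = f(0.000000, -2.100000) = -2.072700
  k2 = f(0.115000, -2.338361) = -2.454927
  k3 = f(0.115000, -2.382317) = -2.552453
  k4 = f(0.230000, -2.687064) = -3.163548
  u ← -2.100000 + (0.23/6)·(k1 + 2k2 + 2k3 + k4) = -2.684622
u(0.23) ≈ -2.6846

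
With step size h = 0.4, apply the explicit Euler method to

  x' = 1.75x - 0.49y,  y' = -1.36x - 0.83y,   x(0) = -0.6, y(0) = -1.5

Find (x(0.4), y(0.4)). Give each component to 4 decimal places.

Euler on (x,y): x_{n+1} = x_n + h·x', y_{n+1} = y_n + h·y'.
0.000000: (-0.600000, -1.500000); f=(-0.315000, 2.061000) → (-0.726000, -0.675600)
(x(0.4), y(0.4)) ≈ (-0.7260, -0.6756)

-0.7260, -0.6756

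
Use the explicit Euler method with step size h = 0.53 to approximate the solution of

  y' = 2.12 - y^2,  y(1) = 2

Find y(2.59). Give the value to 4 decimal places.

Euler: y_{n+1} = y_n + h·f(x_n, y_n).
x=1.000000, y=2.000000: f=-1.880000 → y ← 2.000000 + 0.53·(-1.880000) = 1.003600
x=1.530000, y=1.003600: f=1.112787 → y ← 1.003600 + 0.53·1.112787 = 1.593377
x=2.060000, y=1.593377: f=-0.418851 → y ← 1.593377 + 0.53·(-0.418851) = 1.371386
y(2.59) ≈ 1.3714

1.3714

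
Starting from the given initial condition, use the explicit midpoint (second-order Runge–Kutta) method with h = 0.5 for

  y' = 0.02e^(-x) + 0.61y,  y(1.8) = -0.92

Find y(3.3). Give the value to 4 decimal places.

-2.2665

Midpoint: k1 = f(x_n, y_n); k2 = f(x_n + h/2, y_n + (h/2)·k1); y_{n+1} = y_n + h·k2.
x=1.800000, y=-0.920000:
  k1 = f(1.800000, -0.920000) = -0.557894
  k2 = f(2.050000, -1.059474) = -0.643704
  y ← -0.920000 + 0.5·(-0.643704) = -1.241852
x=2.300000, y=-1.241852:
  k1 = f(2.300000, -1.241852) = -0.755525
  k2 = f(2.550000, -1.430733) = -0.871186
  y ← -1.241852 + 0.5·(-0.871186) = -1.677445
x=2.800000, y=-1.677445:
  k1 = f(2.800000, -1.677445) = -1.022025
  k2 = f(3.050000, -1.932951) = -1.178153
  y ← -1.677445 + 0.5·(-1.178153) = -2.266521
y(3.3) ≈ -2.2665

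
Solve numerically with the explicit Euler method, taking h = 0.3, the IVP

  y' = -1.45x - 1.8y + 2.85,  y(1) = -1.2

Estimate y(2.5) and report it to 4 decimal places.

-0.0330

Euler: y_{n+1} = y_n + h·f(x_n, y_n).
x=1.000000, y=-1.200000: f=3.560000 → y ← -1.200000 + 0.3·3.560000 = -0.132000
x=1.300000, y=-0.132000: f=1.202600 → y ← -0.132000 + 0.3·1.202600 = 0.228780
x=1.600000, y=0.228780: f=0.118196 → y ← 0.228780 + 0.3·0.118196 = 0.264239
x=1.900000, y=0.264239: f=-0.380630 → y ← 0.264239 + 0.3·(-0.380630) = 0.150050
x=2.200000, y=0.150050: f=-0.610090 → y ← 0.150050 + 0.3·(-0.610090) = -0.032977
y(2.5) ≈ -0.0330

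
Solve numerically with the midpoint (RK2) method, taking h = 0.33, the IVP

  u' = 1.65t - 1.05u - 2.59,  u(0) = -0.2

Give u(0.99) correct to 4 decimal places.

-1.0404

Midpoint: k1 = f(t_n, u_n); k2 = f(t_n + h/2, u_n + (h/2)·k1); u_{n+1} = u_n + h·k2.
t=0.000000, u=-0.200000:
  k1 = f(0.000000, -0.200000) = -2.380000
  k2 = f(0.165000, -0.592700) = -1.695415
  u ← -0.200000 + 0.33·(-1.695415) = -0.759487
t=0.330000, u=-0.759487:
  k1 = f(0.330000, -0.759487) = -1.248039
  k2 = f(0.495000, -0.965413) = -0.759566
  u ← -0.759487 + 0.33·(-0.759566) = -1.010144
t=0.660000, u=-1.010144:
  k1 = f(0.660000, -1.010144) = -0.440349
  k2 = f(0.825000, -1.082801) = -0.091809
  u ← -1.010144 + 0.33·(-0.091809) = -1.040441
u(0.99) ≈ -1.0404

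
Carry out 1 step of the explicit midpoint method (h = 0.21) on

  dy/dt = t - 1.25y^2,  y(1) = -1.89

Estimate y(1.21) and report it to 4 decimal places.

Midpoint: k1 = f(t_n, y_n); k2 = f(t_n + h/2, y_n + (h/2)·k1); y_{n+1} = y_n + h·k2.
t=1.000000, y=-1.890000:
  k1 = f(1.000000, -1.890000) = -3.465125
  k2 = f(1.105000, -2.253838) = -5.244733
  y ← -1.890000 + 0.21·(-5.244733) = -2.991394
y(1.21) ≈ -2.9914

-2.9914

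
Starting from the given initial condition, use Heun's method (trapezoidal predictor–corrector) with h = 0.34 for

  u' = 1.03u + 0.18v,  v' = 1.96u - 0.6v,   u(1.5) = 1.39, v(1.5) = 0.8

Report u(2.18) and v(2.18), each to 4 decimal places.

3.0345, 2.8538

Heun on (u,v): k1 = f(s_n, state_n); k2 = f(s_n + h, state_n + h·k1); state_{n+1} = state_n + (h/2)·(k1 + k2).
1.500000: (1.390000, 0.800000)
  k1 = (1.575700, 2.244400)
  predictor → (1.925738, 1.563096)
  k2 = (2.264867, 2.836589)
  → (2.042896, 1.663768)
1.840000: (2.042896, 1.663768)
  k1 = (2.403662, 3.005816)
  predictor → (2.860141, 2.685746)
  k2 = (3.429380, 3.994430)
  → (3.034514, 2.853810)
(u(2.18), v(2.18)) ≈ (3.0345, 2.8538)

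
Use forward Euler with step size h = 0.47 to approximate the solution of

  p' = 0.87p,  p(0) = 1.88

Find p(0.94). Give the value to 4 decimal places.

Euler: p_{n+1} = p_n + h·f(x_n, p_n).
x=0.000000, p=1.880000: f=1.635600 → p ← 1.880000 + 0.47·1.635600 = 2.648732
x=0.470000, p=2.648732: f=2.304397 → p ← 2.648732 + 0.47·2.304397 = 3.731799
p(0.94) ≈ 3.7318

3.7318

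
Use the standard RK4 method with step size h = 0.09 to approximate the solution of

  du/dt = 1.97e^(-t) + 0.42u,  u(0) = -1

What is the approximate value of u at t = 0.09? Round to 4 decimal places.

-0.8657

RK4: k1 = f(t_n, u_n); k2 = f(t_n + h/2, u_n + (h/2)·k1); k3 = f(t_n + h/2, u_n + (h/2)·k2); k4 = f(t_n + h, u_n + h·k3); u_{n+1} = u_n + (h/6)·(k1 + 2k2 + 2k3 + k4).
t=0.000000, u=-1.000000:
  k1 = f(0.000000, -1.000000) = 1.550000
  k2 = f(0.045000, -0.930250) = 1.492610
  k3 = f(0.045000, -0.932833) = 1.491525
  k4 = f(0.090000, -0.865763) = 1.436824
  u ← -1.000000 + (0.09/6)·(k1 + 2k2 + 2k3 + k4) = -0.865674
u(0.09) ≈ -0.8657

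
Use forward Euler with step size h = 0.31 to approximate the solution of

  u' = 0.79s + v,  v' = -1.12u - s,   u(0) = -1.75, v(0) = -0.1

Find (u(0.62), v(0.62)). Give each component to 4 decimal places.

Euler on (u,v): u_{n+1} = u_n + h·u', v_{n+1} = v_n + h·v'.
0.000000: (-1.750000, -0.100000); f=(-0.100000, 1.960000) → (-1.781000, 0.507600)
0.310000: (-1.781000, 0.507600); f=(0.752500, 1.684720) → (-1.547725, 1.029863)
(u(0.62), v(0.62)) ≈ (-1.5477, 1.0299)

-1.5477, 1.0299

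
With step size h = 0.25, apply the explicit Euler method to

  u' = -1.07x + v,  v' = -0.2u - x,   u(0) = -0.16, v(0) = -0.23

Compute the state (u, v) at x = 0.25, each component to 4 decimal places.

Euler on (u,v): u_{n+1} = u_n + h·u', v_{n+1} = v_n + h·v'.
0.000000: (-0.160000, -0.230000); f=(-0.230000, 0.032000) → (-0.217500, -0.222000)
(u(0.25), v(0.25)) ≈ (-0.2175, -0.2220)

-0.2175, -0.2220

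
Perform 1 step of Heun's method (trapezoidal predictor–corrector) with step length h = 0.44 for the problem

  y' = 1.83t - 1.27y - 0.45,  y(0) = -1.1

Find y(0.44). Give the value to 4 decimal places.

Heun: k1 = f(t_n, y_n); k2 = f(t_n + h, y_n + h·k1); y_{n+1} = y_n + (h/2)·(k1 + k2).
t=0.000000, y=-1.100000:
  k1 = f(0.000000, -1.100000) = 0.947000
  k2 = f(0.440000, -0.683320) = 1.223016
  y ← -1.100000 + (0.44/2)·(0.947000 + 1.223016) = -0.622596
y(0.44) ≈ -0.6226

-0.6226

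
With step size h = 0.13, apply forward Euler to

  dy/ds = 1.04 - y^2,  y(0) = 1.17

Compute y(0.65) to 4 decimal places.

1.0496

Euler: y_{n+1} = y_n + h·f(s_n, y_n).
s=0.000000, y=1.170000: f=-0.328900 → y ← 1.170000 + 0.13·(-0.328900) = 1.127243
s=0.130000, y=1.127243: f=-0.230677 → y ← 1.127243 + 0.13·(-0.230677) = 1.097255
s=0.260000, y=1.097255: f=-0.163969 → y ← 1.097255 + 0.13·(-0.163969) = 1.075939
s=0.390000, y=1.075939: f=-0.117645 → y ← 1.075939 + 0.13·(-0.117645) = 1.060645
s=0.520000, y=1.060645: f=-0.084968 → y ← 1.060645 + 0.13·(-0.084968) = 1.049599
y(0.65) ≈ 1.0496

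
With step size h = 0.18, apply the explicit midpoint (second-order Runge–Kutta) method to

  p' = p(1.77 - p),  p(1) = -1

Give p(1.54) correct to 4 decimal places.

-8.7661

Midpoint: k1 = f(s_n, p_n); k2 = f(s_n + h/2, p_n + (h/2)·k1); p_{n+1} = p_n + h·k2.
s=1.000000, p=-1.000000:
  k1 = f(1.000000, -1.000000) = -2.770000
  k2 = f(1.090000, -1.249300) = -3.772011
  p ← -1.000000 + 0.18·(-3.772011) = -1.678962
s=1.180000, p=-1.678962:
  k1 = f(1.180000, -1.678962) = -5.790676
  k2 = f(1.270000, -2.200123) = -8.734759
  p ← -1.678962 + 0.18·(-8.734759) = -3.251219
s=1.360000, p=-3.251219:
  k1 = f(1.360000, -3.251219) = -16.325079
  k2 = f(1.450000, -4.720476) = -30.638134
  p ← -3.251219 + 0.18·(-30.638134) = -8.766083
p(1.54) ≈ -8.7661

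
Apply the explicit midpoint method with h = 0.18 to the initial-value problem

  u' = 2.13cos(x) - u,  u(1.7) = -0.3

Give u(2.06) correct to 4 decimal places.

Midpoint: k1 = f(x_n, u_n); k2 = f(x_n + h/2, u_n + (h/2)·k1); u_{n+1} = u_n + h·k2.
x=1.700000, u=-0.300000:
  k1 = f(1.700000, -0.300000) = 0.025561
  k2 = f(1.790000, -0.297699) = -0.165474
  u ← -0.300000 + 0.18·(-0.165474) = -0.329785
x=1.880000, u=-0.329785:
  k1 = f(1.880000, -0.329785) = -0.318374
  k2 = f(1.970000, -0.358439) = -0.469460
  u ← -0.329785 + 0.18·(-0.469460) = -0.414288
u(2.06) ≈ -0.4143

-0.4143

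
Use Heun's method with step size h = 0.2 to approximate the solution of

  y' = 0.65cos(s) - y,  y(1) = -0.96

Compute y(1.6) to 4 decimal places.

-0.4631

Heun: k1 = f(s_n, y_n); k2 = f(s_n + h, y_n + h·k1); y_{n+1} = y_n + (h/2)·(k1 + k2).
s=1.000000, y=-0.960000:
  k1 = f(1.000000, -0.960000) = 1.311196
  k2 = f(1.200000, -0.697761) = 0.933293
  y ← -0.960000 + (0.2/2)·(1.311196 + 0.933293) = -0.735551
s=1.200000, y=-0.735551:
  k1 = f(1.200000, -0.735551) = 0.971084
  k2 = f(1.400000, -0.541334) = 0.651813
  y ← -0.735551 + (0.2/2)·(0.971084 + 0.651813) = -0.573261
s=1.400000, y=-0.573261:
  k1 = f(1.400000, -0.573261) = 0.683740
  k2 = f(1.600000, -0.436513) = 0.417534
  y ← -0.573261 + (0.2/2)·(0.683740 + 0.417534) = -0.463134
y(1.6) ≈ -0.4631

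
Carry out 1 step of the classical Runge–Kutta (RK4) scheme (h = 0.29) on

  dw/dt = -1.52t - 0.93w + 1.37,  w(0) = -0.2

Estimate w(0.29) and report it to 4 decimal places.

RK4: k1 = f(t_n, w_n); k2 = f(t_n + h/2, w_n + (h/2)·k1); k3 = f(t_n + h/2, w_n + (h/2)·k2); k4 = f(t_n + h, w_n + h·k3); w_{n+1} = w_n + (h/6)·(k1 + 2k2 + 2k3 + k4).
t=0.000000, w=-0.200000:
  k1 = f(0.000000, -0.200000) = 1.556000
  k2 = f(0.145000, 0.025620) = 1.125773
  k3 = f(0.145000, -0.036763) = 1.183789
  k4 = f(0.290000, 0.143299) = 0.795932
  w ← -0.200000 + (0.29/6)·(k1 + 2k2 + 2k3 + k4) = 0.136934
w(0.29) ≈ 0.1369

0.1369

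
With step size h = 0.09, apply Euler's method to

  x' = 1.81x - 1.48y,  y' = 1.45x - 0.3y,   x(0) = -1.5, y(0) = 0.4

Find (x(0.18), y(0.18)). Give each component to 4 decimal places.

-2.1162, -0.0464

Euler on (x,y): x_{n+1} = x_n + h·x', y_{n+1} = y_n + h·y'.
0.000000: (-1.500000, 0.400000); f=(-3.307000, -2.295000) → (-1.797630, 0.193450)
0.090000: (-1.797630, 0.193450); f=(-3.540016, -2.664598) → (-2.116231, -0.046364)
(x(0.18), y(0.18)) ≈ (-2.1162, -0.0464)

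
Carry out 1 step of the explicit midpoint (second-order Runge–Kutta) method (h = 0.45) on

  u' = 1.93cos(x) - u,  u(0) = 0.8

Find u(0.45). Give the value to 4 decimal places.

1.1722

Midpoint: k1 = f(x_n, u_n); k2 = f(x_n + h/2, u_n + (h/2)·k1); u_{n+1} = u_n + h·k2.
x=0.000000, u=0.800000:
  k1 = f(0.000000, 0.800000) = 1.130000
  k2 = f(0.225000, 1.054250) = 0.827103
  u ← 0.800000 + 0.45·0.827103 = 1.172196
u(0.45) ≈ 1.1722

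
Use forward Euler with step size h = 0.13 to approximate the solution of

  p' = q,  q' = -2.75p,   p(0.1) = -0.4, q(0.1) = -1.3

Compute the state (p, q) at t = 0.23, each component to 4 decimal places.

Euler on (p,q): p_{n+1} = p_n + h·p', q_{n+1} = q_n + h·q'.
0.100000: (-0.400000, -1.300000); f=(-1.300000, 1.100000) → (-0.569000, -1.157000)
(p(0.23), q(0.23)) ≈ (-0.5690, -1.1570)

-0.5690, -1.1570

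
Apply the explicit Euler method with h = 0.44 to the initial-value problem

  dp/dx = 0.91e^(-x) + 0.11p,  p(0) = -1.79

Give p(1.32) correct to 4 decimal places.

-1.1862

Euler: p_{n+1} = p_n + h·f(x_n, p_n).
x=0.000000, p=-1.790000: f=0.713100 → p ← -1.790000 + 0.44·0.713100 = -1.476236
x=0.440000, p=-1.476236: f=0.423687 → p ← -1.476236 + 0.44·0.423687 = -1.289814
x=0.880000, p=-1.289814: f=0.235573 → p ← -1.289814 + 0.44·0.235573 = -1.186162
p(1.32) ≈ -1.1862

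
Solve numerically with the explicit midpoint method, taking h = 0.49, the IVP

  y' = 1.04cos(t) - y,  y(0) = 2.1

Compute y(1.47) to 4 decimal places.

Midpoint: k1 = f(t_n, y_n); k2 = f(t_n + h/2, y_n + (h/2)·k1); y_{n+1} = y_n + h·k2.
t=0.000000, y=2.100000:
  k1 = f(0.000000, 2.100000) = -1.060000
  k2 = f(0.245000, 1.840300) = -0.831357
  y ← 2.100000 + 0.49·(-0.831357) = 1.692635
t=0.490000, y=1.692635:
  k1 = f(0.490000, 1.692635) = -0.775009
  k2 = f(0.735000, 1.502758) = -0.731254
  y ← 1.692635 + 0.49·(-0.731254) = 1.334321
t=0.980000, y=1.334321:
  k1 = f(0.980000, 1.334321) = -0.755017
  k2 = f(1.225000, 1.149341) = -0.796838
  y ← 1.334321 + 0.49·(-0.796838) = 0.943870
y(1.47) ≈ 0.9439

0.9439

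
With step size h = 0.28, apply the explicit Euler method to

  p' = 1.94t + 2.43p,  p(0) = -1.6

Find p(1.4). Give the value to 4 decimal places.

-18.4822

Euler: p_{n+1} = p_n + h·f(t_n, p_n).
t=0.000000, p=-1.600000: f=-3.888000 → p ← -1.600000 + 0.28·(-3.888000) = -2.688640
t=0.280000, p=-2.688640: f=-5.990195 → p ← -2.688640 + 0.28·(-5.990195) = -4.365895
t=0.560000, p=-4.365895: f=-9.522724 → p ← -4.365895 + 0.28·(-9.522724) = -7.032257
t=0.840000, p=-7.032257: f=-15.458785 → p ← -7.032257 + 0.28·(-15.458785) = -11.360717
t=1.120000, p=-11.360717: f=-25.433743 → p ← -11.360717 + 0.28·(-25.433743) = -18.482165
p(1.4) ≈ -18.4822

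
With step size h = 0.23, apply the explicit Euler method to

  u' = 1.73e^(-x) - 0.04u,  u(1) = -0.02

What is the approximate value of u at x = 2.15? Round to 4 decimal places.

Euler: u_{n+1} = u_n + h·f(x_n, u_n).
x=1.000000, u=-0.020000: f=0.637231 → u ← -0.020000 + 0.23·0.637231 = 0.126563
x=1.230000, u=0.126563: f=0.500604 → u ← 0.126563 + 0.23·0.500604 = 0.241702
x=1.460000, u=0.241702: f=0.392101 → u ← 0.241702 + 0.23·0.392101 = 0.331885
x=1.690000, u=0.331885: f=0.305943 → u ← 0.331885 + 0.23·0.305943 = 0.402252
x=1.920000, u=0.402252: f=0.237540 → u ← 0.402252 + 0.23·0.237540 = 0.456886
u(2.15) ≈ 0.4569

0.4569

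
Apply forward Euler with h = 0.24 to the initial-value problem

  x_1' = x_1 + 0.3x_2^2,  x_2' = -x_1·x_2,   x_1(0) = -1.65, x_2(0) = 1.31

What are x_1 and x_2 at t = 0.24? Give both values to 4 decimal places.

Euler on (x_1,x_2): x_1_{n+1} = x_1_n + h·x_1', x_2_{n+1} = x_2_n + h·x_2'.
0.000000: (-1.650000, 1.310000); f=(-1.135170, 2.161500) → (-1.922441, 1.828760)
(x_1(0.24), x_2(0.24)) ≈ (-1.9224, 1.8288)

-1.9224, 1.8288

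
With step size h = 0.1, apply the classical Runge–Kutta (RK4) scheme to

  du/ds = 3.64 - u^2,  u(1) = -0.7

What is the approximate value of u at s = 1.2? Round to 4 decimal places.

-0.0062

RK4: k1 = f(s_n, u_n); k2 = f(s_n + h/2, u_n + (h/2)·k1); k3 = f(s_n + h/2, u_n + (h/2)·k2); k4 = f(s_n + h, u_n + h·k3); u_{n+1} = u_n + (h/6)·(k1 + 2k2 + 2k3 + k4).
s=1.000000, u=-0.700000:
  k1 = f(1.000000, -0.700000) = 3.150000
  k2 = f(1.050000, -0.542500) = 3.345694
  k3 = f(1.050000, -0.532715) = 3.356214
  k4 = f(1.100000, -0.364379) = 3.507228
  u ← -0.700000 + (0.1/6)·(k1 + 2k2 + 2k3 + k4) = -0.365649
s=1.100000, u=-0.365649:
  k1 = f(1.100000, -0.365649) = 3.506301
  k2 = f(1.150000, -0.190334) = 3.603773
  k3 = f(1.150000, -0.185461) = 3.605604
  k4 = f(1.200000, -0.005089) = 3.639974
  u ← -0.365649 + (0.1/6)·(k1 + 2k2 + 2k3 + k4) = -0.006232
u(1.2) ≈ -0.0062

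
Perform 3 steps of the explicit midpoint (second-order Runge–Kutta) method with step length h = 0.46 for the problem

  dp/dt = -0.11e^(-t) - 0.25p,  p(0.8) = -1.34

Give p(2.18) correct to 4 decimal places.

Midpoint: k1 = f(t_n, p_n); k2 = f(t_n + h/2, p_n + (h/2)·k1); p_{n+1} = p_n + h·k2.
t=0.800000, p=-1.340000:
  k1 = f(0.800000, -1.340000) = 0.285574
  k2 = f(1.030000, -1.274318) = 0.279309
  p ← -1.340000 + 0.46·0.279309 = -1.211518
t=1.260000, p=-1.211518:
  k1 = f(1.260000, -1.211518) = 0.271678
  k2 = f(1.490000, -1.149032) = 0.262467
  p ← -1.211518 + 0.46·0.262467 = -1.090783
t=1.720000, p=-1.090783:
  k1 = f(1.720000, -1.090783) = 0.252999
  k2 = f(1.950000, -1.032593) = 0.242498
  p ← -1.090783 + 0.46·0.242498 = -0.979234
p(2.18) ≈ -0.9792

-0.9792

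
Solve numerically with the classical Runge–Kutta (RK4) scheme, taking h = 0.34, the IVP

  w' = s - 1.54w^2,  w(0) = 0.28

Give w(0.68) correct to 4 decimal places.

RK4: k1 = f(s_n, w_n); k2 = f(s_n + h/2, w_n + (h/2)·k1); k3 = f(s_n + h/2, w_n + (h/2)·k2); k4 = f(s_n + h, w_n + h·k3); w_{n+1} = w_n + (h/6)·(k1 + 2k2 + 2k3 + k4).
s=0.000000, w=0.280000:
  k1 = f(0.000000, 0.280000) = -0.120736
  k2 = f(0.170000, 0.259475) = 0.066316
  k3 = f(0.170000, 0.291274) = 0.039346
  k4 = f(0.340000, 0.293378) = 0.207452
  w ← 0.280000 + (0.34/6)·(k1 + 2k2 + 2k3 + k4) = 0.296889
s=0.340000, w=0.296889:
  k1 = f(0.340000, 0.296889) = 0.204260
  k2 = f(0.510000, 0.331613) = 0.340650
  k3 = f(0.510000, 0.354799) = 0.316141
  k4 = f(0.680000, 0.404377) = 0.428178
  w ← 0.296889 + (0.34/6)·(k1 + 2k2 + 2k3 + k4) = 0.407163
w(0.68) ≈ 0.4072

0.4072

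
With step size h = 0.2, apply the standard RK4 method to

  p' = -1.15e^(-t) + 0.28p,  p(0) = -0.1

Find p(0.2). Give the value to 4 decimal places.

-0.3204

RK4: k1 = f(t_n, p_n); k2 = f(t_n + h/2, p_n + (h/2)·k1); k3 = f(t_n + h/2, p_n + (h/2)·k2); k4 = f(t_n + h, p_n + h·k3); p_{n+1} = p_n + (h/6)·(k1 + 2k2 + 2k3 + k4).
t=0.000000, p=-0.100000:
  k1 = f(0.000000, -0.100000) = -1.178000
  k2 = f(0.100000, -0.217800) = -1.101547
  k3 = f(0.100000, -0.210155) = -1.099406
  k4 = f(0.200000, -0.319881) = -1.031107
  p ← -0.100000 + (0.2/6)·(k1 + 2k2 + 2k3 + k4) = -0.320367
p(0.2) ≈ -0.3204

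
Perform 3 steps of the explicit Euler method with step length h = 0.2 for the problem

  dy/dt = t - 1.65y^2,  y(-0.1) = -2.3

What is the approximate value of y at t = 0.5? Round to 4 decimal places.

-39.2267

Euler: y_{n+1} = y_n + h·f(t_n, y_n).
t=-0.100000, y=-2.300000: f=-8.828500 → y ← -2.300000 + 0.2·(-8.828500) = -4.065700
t=0.100000, y=-4.065700: f=-27.174362 → y ← -4.065700 + 0.2·(-27.174362) = -9.500572
t=0.300000, y=-9.500572: f=-148.630447 → y ← -9.500572 + 0.2·(-148.630447) = -39.226662
y(0.5) ≈ -39.2267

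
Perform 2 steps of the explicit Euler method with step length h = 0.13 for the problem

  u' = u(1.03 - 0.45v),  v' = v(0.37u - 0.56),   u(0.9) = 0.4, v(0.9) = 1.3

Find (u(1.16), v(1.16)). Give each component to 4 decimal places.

0.4493, 1.1658

Euler on (u,v): u_{n+1} = u_n + h·u', v_{n+1} = v_n + h·v'.
0.900000: (0.400000, 1.300000); f=(0.178000, -0.535600) → (0.423140, 1.230372)
1.030000: (0.423140, 1.230372); f=(0.201555, -0.496379) → (0.449342, 1.165843)
(u(1.16), v(1.16)) ≈ (0.4493, 1.1658)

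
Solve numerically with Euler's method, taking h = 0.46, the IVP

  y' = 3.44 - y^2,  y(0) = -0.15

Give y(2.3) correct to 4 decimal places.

Euler: y_{n+1} = y_n + h·f(s_n, y_n).
s=0.000000, y=-0.150000: f=3.417500 → y ← -0.150000 + 0.46·3.417500 = 1.422050
s=0.460000, y=1.422050: f=1.417774 → y ← 1.422050 + 0.46·1.417774 = 2.074226
s=0.920000, y=2.074226: f=-0.862413 → y ← 2.074226 + 0.46·(-0.862413) = 1.677516
s=1.380000, y=1.677516: f=0.625941 → y ← 1.677516 + 0.46·0.625941 = 1.965449
s=1.840000, y=1.965449: f=-0.422988 → y ← 1.965449 + 0.46·(-0.422988) = 1.770874
y(2.3) ≈ 1.7709

1.7709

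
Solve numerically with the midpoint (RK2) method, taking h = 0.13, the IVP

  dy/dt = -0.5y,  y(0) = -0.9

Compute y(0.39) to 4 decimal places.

Midpoint: k1 = f(t_n, y_n); k2 = f(t_n + h/2, y_n + (h/2)·k1); y_{n+1} = y_n + h·k2.
t=0.000000, y=-0.900000:
  k1 = f(0.000000, -0.900000) = 0.450000
  k2 = f(0.065000, -0.870750) = 0.435375
  y ← -0.900000 + 0.13·0.435375 = -0.843401
t=0.130000, y=-0.843401:
  k1 = f(0.130000, -0.843401) = 0.421701
  k2 = f(0.195000, -0.815991) = 0.407995
  y ← -0.843401 + 0.13·0.407995 = -0.790362
t=0.260000, y=-0.790362:
  k1 = f(0.260000, -0.790362) = 0.395181
  k2 = f(0.325000, -0.764675) = 0.382338
  y ← -0.790362 + 0.13·0.382338 = -0.740658
y(0.39) ≈ -0.7407

-0.7407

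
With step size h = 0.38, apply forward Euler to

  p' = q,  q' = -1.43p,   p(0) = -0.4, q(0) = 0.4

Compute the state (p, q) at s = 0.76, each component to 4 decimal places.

-0.0134, 0.7521

Euler on (p,q): p_{n+1} = p_n + h·p', q_{n+1} = q_n + h·q'.
0.000000: (-0.400000, 0.400000); f=(0.400000, 0.572000) → (-0.248000, 0.617360)
0.380000: (-0.248000, 0.617360); f=(0.617360, 0.354640) → (-0.013403, 0.752123)
(p(0.76), q(0.76)) ≈ (-0.0134, 0.7521)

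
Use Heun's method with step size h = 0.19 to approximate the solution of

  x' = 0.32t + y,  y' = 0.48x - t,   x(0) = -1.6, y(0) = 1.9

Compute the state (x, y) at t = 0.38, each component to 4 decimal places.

-0.9110, 1.6003

Heun on (x,y): k1 = f(t_n, state_n); k2 = f(t_n + h, state_n + h·k1); state_{n+1} = state_n + (h/2)·(k1 + k2).
0.000000: (-1.600000, 1.900000)
  k1 = (1.900000, -0.768000)
  predictor → (-1.239000, 1.754080)
  k2 = (1.814880, -0.784720)
  → (-1.247086, 1.752492)
0.190000: (-1.247086, 1.752492)
  k1 = (1.813292, -0.788601)
  predictor → (-0.902561, 1.602657)
  k2 = (1.724257, -0.813229)
  → (-0.911019, 1.600318)
(x(0.38), y(0.38)) ≈ (-0.9110, 1.6003)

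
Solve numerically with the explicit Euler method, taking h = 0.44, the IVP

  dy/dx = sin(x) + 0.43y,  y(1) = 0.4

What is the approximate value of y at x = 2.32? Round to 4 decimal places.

2.1342

Euler: y_{n+1} = y_n + h·f(x_n, y_n).
x=1.000000, y=0.400000: f=1.013471 → y ← 0.400000 + 0.44·1.013471 = 0.845927
x=1.440000, y=0.845927: f=1.355207 → y ← 0.845927 + 0.44·1.355207 = 1.442218
x=1.880000, y=1.442218: f=1.572730 → y ← 1.442218 + 0.44·1.572730 = 2.134220
y(2.32) ≈ 2.1342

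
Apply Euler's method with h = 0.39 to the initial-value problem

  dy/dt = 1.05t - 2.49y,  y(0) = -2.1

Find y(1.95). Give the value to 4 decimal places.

Euler: y_{n+1} = y_n + h·f(t_n, y_n).
t=0.000000, y=-2.100000: f=5.229000 → y ← -2.100000 + 0.39·5.229000 = -0.060690
t=0.390000, y=-0.060690: f=0.560618 → y ← -0.060690 + 0.39·0.560618 = 0.157951
t=0.780000, y=0.157951: f=0.425702 → y ← 0.157951 + 0.39·0.425702 = 0.323975
t=1.170000, y=0.323975: f=0.421803 → y ← 0.323975 + 0.39·0.421803 = 0.488478
t=1.560000, y=0.488478: f=0.421690 → y ← 0.488478 + 0.39·0.421690 = 0.652937
y(1.95) ≈ 0.6529

0.6529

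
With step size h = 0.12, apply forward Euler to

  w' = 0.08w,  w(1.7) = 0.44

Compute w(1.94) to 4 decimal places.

0.4485

Euler: w_{n+1} = w_n + h·f(t_n, w_n).
t=1.700000, w=0.440000: f=0.035200 → w ← 0.440000 + 0.12·0.035200 = 0.444224
t=1.820000, w=0.444224: f=0.035538 → w ← 0.444224 + 0.12·0.035538 = 0.448489
w(1.94) ≈ 0.4485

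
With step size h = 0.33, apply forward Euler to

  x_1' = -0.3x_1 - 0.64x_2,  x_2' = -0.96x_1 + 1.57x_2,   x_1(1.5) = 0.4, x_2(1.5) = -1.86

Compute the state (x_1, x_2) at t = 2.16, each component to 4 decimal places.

Euler on (x_1,x_2): x_1_{n+1} = x_1_n + h·x_1', x_2_{n+1} = x_2_n + h·x_2'.
1.500000: (0.400000, -1.860000); f=(1.070400, -3.304200) → (0.753232, -2.950386)
1.830000: (0.753232, -2.950386); f=(1.662277, -5.355209) → (1.301784, -4.717605)
(x_1(2.16), x_2(2.16)) ≈ (1.3018, -4.7176)

1.3018, -4.7176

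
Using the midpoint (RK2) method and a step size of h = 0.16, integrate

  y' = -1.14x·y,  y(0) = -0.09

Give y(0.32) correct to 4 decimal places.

-0.0849

Midpoint: k1 = f(x_n, y_n); k2 = f(x_n + h/2, y_n + (h/2)·k1); y_{n+1} = y_n + h·k2.
x=0.000000, y=-0.090000:
  k1 = f(0.000000, -0.090000) = 0.000000
  k2 = f(0.080000, -0.090000) = 0.008208
  y ← -0.090000 + 0.16·0.008208 = -0.088687
x=0.160000, y=-0.088687:
  k1 = f(0.160000, -0.088687) = 0.016176
  k2 = f(0.240000, -0.087393) = 0.023911
  y ← -0.088687 + 0.16·0.023911 = -0.084861
y(0.32) ≈ -0.0849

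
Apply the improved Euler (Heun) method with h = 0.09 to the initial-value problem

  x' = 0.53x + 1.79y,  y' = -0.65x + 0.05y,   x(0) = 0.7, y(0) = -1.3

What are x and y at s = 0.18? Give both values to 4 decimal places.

Heun on (x,y): k1 = f(s_n, state_n); k2 = f(s_n + h, state_n + h·k1); state_{n+1} = state_n + (h/2)·(k1 + k2).
0.000000: (0.700000, -1.300000)
  k1 = (-1.956000, -0.520000)
  predictor → (0.523960, -1.346800)
  k2 = (-2.133073, -0.407914)
  → (0.515992, -1.341756)
0.090000: (0.515992, -1.341756)
  k1 = (-2.128268, -0.402482)
  predictor → (0.324448, -1.377980)
  k2 = (-2.294626, -0.279790)
  → (0.316961, -1.372458)
(x(0.18), y(0.18)) ≈ (0.3170, -1.3725)

0.3170, -1.3725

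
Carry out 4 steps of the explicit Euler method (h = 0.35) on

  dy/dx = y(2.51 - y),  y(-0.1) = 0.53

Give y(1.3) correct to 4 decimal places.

Euler: y_{n+1} = y_n + h·f(x_n, y_n).
x=-0.100000, y=0.530000: f=1.049400 → y ← 0.530000 + 0.35·1.049400 = 0.897290
x=0.250000, y=0.897290: f=1.447069 → y ← 0.897290 + 0.35·1.447069 = 1.403764
x=0.600000, y=1.403764: f=1.552894 → y ← 1.403764 + 0.35·1.552894 = 1.947277
x=0.950000, y=1.947277: f=1.095778 → y ← 1.947277 + 0.35·1.095778 = 2.330799
y(1.3) ≈ 2.3308

2.3308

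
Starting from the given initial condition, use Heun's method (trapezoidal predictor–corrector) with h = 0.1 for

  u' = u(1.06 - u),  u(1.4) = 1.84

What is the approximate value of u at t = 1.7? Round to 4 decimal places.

Heun: k1 = f(t_n, u_n); k2 = f(t_n + h, u_n + h·k1); u_{n+1} = u_n + (h/2)·(k1 + k2).
t=1.400000, u=1.840000:
  k1 = f(1.400000, 1.840000) = -1.435200
  k2 = f(1.500000, 1.696480) = -1.079776
  u ← 1.840000 + (0.1/2)·(-1.435200 + (-1.079776)) = 1.714251
t=1.500000, u=1.714251:
  k1 = f(1.500000, 1.714251) = -1.121551
  k2 = f(1.600000, 1.602096) = -0.868490
  u ← 1.714251 + (0.1/2)·(-1.121551 + (-0.868490)) = 1.614749
t=1.600000, u=1.614749:
  k1 = f(1.600000, 1.614749) = -0.895781
  k2 = f(1.700000, 1.525171) = -0.709466
  u ← 1.614749 + (0.1/2)·(-0.895781 + (-0.709466)) = 1.534487
u(1.7) ≈ 1.5345

1.5345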